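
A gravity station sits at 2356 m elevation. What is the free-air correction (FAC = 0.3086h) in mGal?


FAC = 0.3086 * h
= 0.3086 * 2356
= 727.0616 mGal

727.0616


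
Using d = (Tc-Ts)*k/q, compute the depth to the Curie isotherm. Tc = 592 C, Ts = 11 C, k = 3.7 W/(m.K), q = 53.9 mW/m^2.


T_Curie - T_surf = 592 - 11 = 581 C
Convert q to W/m^2: 53.9 mW/m^2 = 0.0539 W/m^2
d = 581 * 3.7 / 0.0539 = 39883.12 m

39883.12


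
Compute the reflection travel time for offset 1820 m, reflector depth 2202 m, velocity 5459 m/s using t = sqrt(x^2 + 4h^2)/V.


x^2 + 4h^2 = 1820^2 + 4*2202^2 = 3312400 + 19395216 = 22707616
sqrt(22707616) = 4765.2509
t = 4765.2509 / 5459 = 0.8729 s

0.8729


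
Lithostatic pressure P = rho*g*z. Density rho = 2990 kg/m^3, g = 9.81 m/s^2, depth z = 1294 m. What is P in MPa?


P = rho * g * z / 1e6
= 2990 * 9.81 * 1294 / 1e6
= 37955478.6 / 1e6
= 37.9555 MPa

37.9555


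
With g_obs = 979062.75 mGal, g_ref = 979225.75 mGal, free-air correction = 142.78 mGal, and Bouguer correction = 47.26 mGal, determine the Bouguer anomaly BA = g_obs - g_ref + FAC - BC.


BA = g_obs - g_ref + FAC - BC
= 979062.75 - 979225.75 + 142.78 - 47.26
= -67.48 mGal

-67.48


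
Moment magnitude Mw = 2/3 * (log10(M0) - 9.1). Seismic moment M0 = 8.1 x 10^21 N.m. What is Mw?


log10(M0) = log10(8.1 x 10^21) = 21.9085
Mw = 2/3 * (21.9085 - 9.1)
= 2/3 * 12.8085
= 8.54

8.54


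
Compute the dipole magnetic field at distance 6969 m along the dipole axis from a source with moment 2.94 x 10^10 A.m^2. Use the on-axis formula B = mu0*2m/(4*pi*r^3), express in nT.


m = 2.94 x 10^10 = 29400000000 A.m^2
2m = 58800000000 A.m^2
r^3 = 6969^3 = 338463151209
B = (4pi*10^-7) * 58800000000 / (4*pi * 338463151209) * 1e9
= 73890.259212 / 4253253397396.18 * 1e9
= 17.3726 nT

17.3726


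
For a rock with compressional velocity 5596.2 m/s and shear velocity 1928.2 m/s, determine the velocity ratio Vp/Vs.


Vp/Vs = 5596.2 / 1928.2
= 2.9023

2.9023


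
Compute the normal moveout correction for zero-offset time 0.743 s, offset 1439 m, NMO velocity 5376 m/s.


x/Vnmo = 1439/5376 = 0.267671
(x/Vnmo)^2 = 0.071648
t0^2 = 0.552049
sqrt(0.552049 + 0.071648) = 0.789745
dt = 0.789745 - 0.743 = 0.046745

0.046745


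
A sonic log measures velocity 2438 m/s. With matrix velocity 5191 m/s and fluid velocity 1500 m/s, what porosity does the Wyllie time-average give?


1/V - 1/Vm = 1/2438 - 1/5191 = 0.00021753
1/Vf - 1/Vm = 1/1500 - 1/5191 = 0.00047403
phi = 0.00021753 / 0.00047403 = 0.4589

0.4589


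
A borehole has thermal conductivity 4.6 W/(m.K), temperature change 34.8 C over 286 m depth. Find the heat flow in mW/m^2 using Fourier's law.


q = k * dT / dz * 1000
= 4.6 * 34.8 / 286 * 1000
= 0.55972 * 1000
= 559.7203 mW/m^2

559.7203


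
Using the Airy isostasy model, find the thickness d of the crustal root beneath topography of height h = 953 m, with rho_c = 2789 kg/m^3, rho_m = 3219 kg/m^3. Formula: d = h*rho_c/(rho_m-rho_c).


rho_m - rho_c = 3219 - 2789 = 430
d = 953 * 2789 / 430
= 2657917 / 430
= 6181.2 m

6181.2


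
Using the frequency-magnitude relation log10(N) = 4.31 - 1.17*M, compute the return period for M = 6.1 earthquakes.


log10(N) = 4.31 - 1.17*6.1 = -2.827
N = 10^-2.827 = 0.001489
T = 1/N = 1/0.001489 = 671.4289 years

671.4289


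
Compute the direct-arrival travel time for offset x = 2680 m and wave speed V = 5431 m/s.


t = x / V
= 2680 / 5431
= 0.4935 s

0.4935


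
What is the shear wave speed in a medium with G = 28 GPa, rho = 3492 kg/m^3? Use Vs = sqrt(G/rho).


Convert G to Pa: G = 28e9 Pa
Compute G/rho = 28e9 / 3492 = 8018327.606
Vs = sqrt(8018327.606) = 2831.67 m/s

2831.67


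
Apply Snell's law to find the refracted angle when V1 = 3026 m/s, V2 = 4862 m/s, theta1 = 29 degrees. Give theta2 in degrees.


sin(theta1) = sin(29 deg) = 0.48481
sin(theta2) = V2/V1 * sin(theta1) = 4862/3026 * 0.48481 = 0.778964
theta2 = arcsin(0.778964) = 51.1658 degrees

51.1658


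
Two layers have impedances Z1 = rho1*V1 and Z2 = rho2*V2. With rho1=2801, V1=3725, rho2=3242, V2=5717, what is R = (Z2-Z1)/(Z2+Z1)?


Z1 = 2801 * 3725 = 10433725
Z2 = 3242 * 5717 = 18534514
R = (18534514 - 10433725) / (18534514 + 10433725) = 8100789 / 28968239 = 0.2796

0.2796


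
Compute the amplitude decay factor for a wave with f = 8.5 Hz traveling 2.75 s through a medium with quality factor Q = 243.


pi*f*t/Q = pi*8.5*2.75/243 = 0.302201
A/A0 = exp(-0.302201) = 0.73919

0.73919


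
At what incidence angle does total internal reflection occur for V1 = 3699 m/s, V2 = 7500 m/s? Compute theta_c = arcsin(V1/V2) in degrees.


V1/V2 = 3699/7500 = 0.4932
theta_c = arcsin(0.4932) = 29.5511 degrees

29.5511


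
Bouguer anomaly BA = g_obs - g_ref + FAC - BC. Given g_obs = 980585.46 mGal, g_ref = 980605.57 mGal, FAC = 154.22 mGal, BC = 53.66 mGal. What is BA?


BA = g_obs - g_ref + FAC - BC
= 980585.46 - 980605.57 + 154.22 - 53.66
= 80.45 mGal

80.45


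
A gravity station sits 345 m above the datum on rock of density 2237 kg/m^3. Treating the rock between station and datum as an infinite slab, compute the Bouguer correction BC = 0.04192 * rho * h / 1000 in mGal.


BC = 0.04192 * rho * h / 1000
= 0.04192 * 2237 * 345 / 1000
= 32.3524 mGal

32.3524


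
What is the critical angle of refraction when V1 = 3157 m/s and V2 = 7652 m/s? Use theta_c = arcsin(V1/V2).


V1/V2 = 3157/7652 = 0.412572
theta_c = arcsin(0.412572) = 24.3665 degrees

24.3665


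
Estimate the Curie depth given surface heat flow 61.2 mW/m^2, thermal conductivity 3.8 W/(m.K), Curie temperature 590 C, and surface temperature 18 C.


T_Curie - T_surf = 590 - 18 = 572 C
Convert q to W/m^2: 61.2 mW/m^2 = 0.0612 W/m^2
d = 572 * 3.8 / 0.0612 = 35516.34 m

35516.34


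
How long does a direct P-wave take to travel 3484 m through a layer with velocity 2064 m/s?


t = x / V
= 3484 / 2064
= 1.688 s

1.688


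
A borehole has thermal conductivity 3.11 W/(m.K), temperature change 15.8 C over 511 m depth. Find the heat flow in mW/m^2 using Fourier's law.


q = k * dT / dz * 1000
= 3.11 * 15.8 / 511 * 1000
= 0.09616 * 1000
= 96.1605 mW/m^2

96.1605


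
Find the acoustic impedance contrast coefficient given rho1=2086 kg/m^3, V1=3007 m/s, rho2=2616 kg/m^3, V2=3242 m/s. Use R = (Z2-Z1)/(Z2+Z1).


Z1 = 2086 * 3007 = 6272602
Z2 = 2616 * 3242 = 8481072
R = (8481072 - 6272602) / (8481072 + 6272602) = 2208470 / 14753674 = 0.1497

0.1497


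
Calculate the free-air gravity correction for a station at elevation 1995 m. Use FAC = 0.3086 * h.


FAC = 0.3086 * h
= 0.3086 * 1995
= 615.657 mGal

615.657


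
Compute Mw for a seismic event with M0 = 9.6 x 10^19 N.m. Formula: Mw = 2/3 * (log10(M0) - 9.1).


log10(M0) = log10(9.6 x 10^19) = 19.9823
Mw = 2/3 * (19.9823 - 9.1)
= 2/3 * 10.8823
= 7.25

7.25


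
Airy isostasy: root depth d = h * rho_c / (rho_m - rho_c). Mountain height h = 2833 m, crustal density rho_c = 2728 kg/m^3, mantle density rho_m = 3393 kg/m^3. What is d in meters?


rho_m - rho_c = 3393 - 2728 = 665
d = 2833 * 2728 / 665
= 7728424 / 665
= 11621.69 m

11621.69


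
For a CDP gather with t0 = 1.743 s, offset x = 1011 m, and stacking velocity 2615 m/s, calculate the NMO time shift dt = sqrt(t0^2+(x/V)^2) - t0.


x/Vnmo = 1011/2615 = 0.386616
(x/Vnmo)^2 = 0.149472
t0^2 = 3.038049
sqrt(3.038049 + 0.149472) = 1.785363
dt = 1.785363 - 1.743 = 0.042363

0.042363


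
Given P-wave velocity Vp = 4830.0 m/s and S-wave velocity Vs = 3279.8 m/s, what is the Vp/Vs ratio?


Vp/Vs = 4830.0 / 3279.8
= 1.4727

1.4727


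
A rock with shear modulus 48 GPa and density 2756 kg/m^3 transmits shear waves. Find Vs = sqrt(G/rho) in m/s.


Convert G to Pa: G = 48e9 Pa
Compute G/rho = 48e9 / 2756 = 17416545.7184
Vs = sqrt(17416545.7184) = 4173.31 m/s

4173.31


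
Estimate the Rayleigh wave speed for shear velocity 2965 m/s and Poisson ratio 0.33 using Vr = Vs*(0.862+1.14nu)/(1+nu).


Numerator factor = 0.862 + 1.14*0.33 = 1.2382
Denominator = 1 + 0.33 = 1.33
Vr = 2965 * 1.2382 / 1.33 = 2760.35 m/s

2760.35


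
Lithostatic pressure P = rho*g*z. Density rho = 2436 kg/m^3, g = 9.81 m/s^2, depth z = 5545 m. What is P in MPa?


P = rho * g * z / 1e6
= 2436 * 9.81 * 5545 / 1e6
= 132509752.2 / 1e6
= 132.5098 MPa

132.5098


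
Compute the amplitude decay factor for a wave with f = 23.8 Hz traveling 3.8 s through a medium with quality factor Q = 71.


pi*f*t/Q = pi*23.8*3.8/71 = 4.00177
A/A0 = exp(-4.00177) = 0.018283

0.018283


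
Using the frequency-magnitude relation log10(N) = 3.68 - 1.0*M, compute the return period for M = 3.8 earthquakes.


log10(N) = 3.68 - 1.0*3.8 = -0.12
N = 10^-0.12 = 0.758578
T = 1/N = 1/0.758578 = 1.3183 years

1.3183


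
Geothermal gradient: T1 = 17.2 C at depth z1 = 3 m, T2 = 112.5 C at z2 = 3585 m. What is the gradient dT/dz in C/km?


dT = 112.5 - 17.2 = 95.3 C
dz = 3585 - 3 = 3582 m
gradient = dT/dz * 1000 = 95.3/3582 * 1000 = 26.6052 C/km

26.6052


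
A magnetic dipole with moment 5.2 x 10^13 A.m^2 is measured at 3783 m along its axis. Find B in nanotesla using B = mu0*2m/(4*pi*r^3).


m = 5.2 x 10^13 = 52000000000000 A.m^2
2m = 104000000000000 A.m^2
r^3 = 3783^3 = 54138849687
B = (4pi*10^-7) * 104000000000000 / (4*pi * 54138849687) * 1e9
= 130690254.389335 / 680328849801.93 * 1e9
= 192098.6512 nT

192098.6512


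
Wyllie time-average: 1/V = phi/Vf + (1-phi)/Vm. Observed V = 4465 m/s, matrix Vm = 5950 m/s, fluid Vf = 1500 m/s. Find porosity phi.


1/V - 1/Vm = 1/4465 - 1/5950 = 5.59e-05
1/Vf - 1/Vm = 1/1500 - 1/5950 = 0.0004986
phi = 5.59e-05 / 0.0004986 = 0.1121

0.1121


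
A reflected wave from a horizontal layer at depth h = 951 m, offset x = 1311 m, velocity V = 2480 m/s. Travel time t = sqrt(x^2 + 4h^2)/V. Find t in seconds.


x^2 + 4h^2 = 1311^2 + 4*951^2 = 1718721 + 3617604 = 5336325
sqrt(5336325) = 2310.0487
t = 2310.0487 / 2480 = 0.9315 s

0.9315


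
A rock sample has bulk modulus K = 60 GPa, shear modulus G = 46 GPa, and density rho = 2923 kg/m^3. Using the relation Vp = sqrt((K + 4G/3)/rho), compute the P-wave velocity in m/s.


First compute the effective modulus:
K + 4G/3 = 60e9 + 4*46e9/3 = 121333333333.33 Pa
Then divide by density:
121333333333.33 / 2923 = 41509864.2947 Pa/(kg/m^3)
Take the square root:
Vp = sqrt(41509864.2947) = 6442.81 m/s

6442.81


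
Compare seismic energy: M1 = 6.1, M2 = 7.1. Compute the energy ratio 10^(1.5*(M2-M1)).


M2 - M1 = 7.1 - 6.1 = 1.0
1.5 * 1.0 = 1.5
ratio = 10^1.5 = 31.62

31.62


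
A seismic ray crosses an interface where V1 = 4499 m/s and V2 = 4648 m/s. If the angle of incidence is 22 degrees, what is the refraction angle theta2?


sin(theta1) = sin(22 deg) = 0.374607
sin(theta2) = V2/V1 * sin(theta1) = 4648/4499 * 0.374607 = 0.387013
theta2 = arcsin(0.387013) = 22.7688 degrees

22.7688


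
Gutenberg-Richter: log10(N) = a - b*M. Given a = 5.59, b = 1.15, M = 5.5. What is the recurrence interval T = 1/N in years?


log10(N) = 5.59 - 1.15*5.5 = -0.735
N = 10^-0.735 = 0.184077
T = 1/N = 1/0.184077 = 5.4325 years

5.4325


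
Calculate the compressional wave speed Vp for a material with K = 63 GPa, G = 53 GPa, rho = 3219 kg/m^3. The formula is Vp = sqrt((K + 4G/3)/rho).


First compute the effective modulus:
K + 4G/3 = 63e9 + 4*53e9/3 = 133666666666.67 Pa
Then divide by density:
133666666666.67 / 3219 = 41524282.9036 Pa/(kg/m^3)
Take the square root:
Vp = sqrt(41524282.9036) = 6443.93 m/s

6443.93


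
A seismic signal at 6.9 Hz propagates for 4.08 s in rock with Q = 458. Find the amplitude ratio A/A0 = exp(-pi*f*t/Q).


pi*f*t/Q = pi*6.9*4.08/458 = 0.193105
A/A0 = exp(-0.193105) = 0.824395

0.824395


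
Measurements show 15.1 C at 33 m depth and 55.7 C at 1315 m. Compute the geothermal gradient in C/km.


dT = 55.7 - 15.1 = 40.6 C
dz = 1315 - 33 = 1282 m
gradient = dT/dz * 1000 = 40.6/1282 * 1000 = 31.6693 C/km

31.6693


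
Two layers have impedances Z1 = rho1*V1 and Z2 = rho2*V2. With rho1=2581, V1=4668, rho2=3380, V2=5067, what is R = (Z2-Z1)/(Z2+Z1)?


Z1 = 2581 * 4668 = 12048108
Z2 = 3380 * 5067 = 17126460
R = (17126460 - 12048108) / (17126460 + 12048108) = 5078352 / 29174568 = 0.1741

0.1741


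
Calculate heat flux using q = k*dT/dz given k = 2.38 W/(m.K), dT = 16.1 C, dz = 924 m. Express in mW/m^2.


q = k * dT / dz * 1000
= 2.38 * 16.1 / 924 * 1000
= 0.04147 * 1000
= 41.4697 mW/m^2

41.4697


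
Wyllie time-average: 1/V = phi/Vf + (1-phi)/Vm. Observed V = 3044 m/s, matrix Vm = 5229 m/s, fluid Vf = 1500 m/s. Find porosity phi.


1/V - 1/Vm = 1/3044 - 1/5229 = 0.00013727
1/Vf - 1/Vm = 1/1500 - 1/5229 = 0.00047543
phi = 0.00013727 / 0.00047543 = 0.2887

0.2887


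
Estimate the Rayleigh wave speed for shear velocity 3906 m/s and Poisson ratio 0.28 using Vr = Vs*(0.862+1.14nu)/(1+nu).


Numerator factor = 0.862 + 1.14*0.28 = 1.1812
Denominator = 1 + 0.28 = 1.28
Vr = 3906 * 1.1812 / 1.28 = 3604.51 m/s

3604.51


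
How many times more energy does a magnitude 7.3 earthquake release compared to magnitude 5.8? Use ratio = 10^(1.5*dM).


M2 - M1 = 7.3 - 5.8 = 1.5
1.5 * 1.5 = 2.25
ratio = 10^2.25 = 177.83

177.83


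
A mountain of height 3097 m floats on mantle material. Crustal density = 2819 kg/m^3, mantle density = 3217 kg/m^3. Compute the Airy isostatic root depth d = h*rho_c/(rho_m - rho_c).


rho_m - rho_c = 3217 - 2819 = 398
d = 3097 * 2819 / 398
= 8730443 / 398
= 21935.79 m

21935.79


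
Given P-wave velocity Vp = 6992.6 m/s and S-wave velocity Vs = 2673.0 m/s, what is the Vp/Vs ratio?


Vp/Vs = 6992.6 / 2673.0
= 2.616

2.616


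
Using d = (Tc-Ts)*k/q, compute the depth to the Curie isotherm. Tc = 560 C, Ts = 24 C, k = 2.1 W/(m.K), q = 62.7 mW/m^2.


T_Curie - T_surf = 560 - 24 = 536 C
Convert q to W/m^2: 62.7 mW/m^2 = 0.0627 W/m^2
d = 536 * 2.1 / 0.0627 = 17952.15 m

17952.15


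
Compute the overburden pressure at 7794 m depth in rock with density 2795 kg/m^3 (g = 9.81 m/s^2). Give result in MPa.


P = rho * g * z / 1e6
= 2795 * 9.81 * 7794 / 1e6
= 213703296.3 / 1e6
= 213.7033 MPa

213.7033


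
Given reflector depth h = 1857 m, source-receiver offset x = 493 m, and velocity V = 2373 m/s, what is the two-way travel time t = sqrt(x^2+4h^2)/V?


x^2 + 4h^2 = 493^2 + 4*1857^2 = 243049 + 13793796 = 14036845
sqrt(14036845) = 3746.5778
t = 3746.5778 / 2373 = 1.5788 s

1.5788


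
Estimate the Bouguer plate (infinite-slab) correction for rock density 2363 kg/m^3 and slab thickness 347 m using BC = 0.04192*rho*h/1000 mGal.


BC = 0.04192 * rho * h / 1000
= 0.04192 * 2363 * 347 / 1000
= 34.3728 mGal

34.3728


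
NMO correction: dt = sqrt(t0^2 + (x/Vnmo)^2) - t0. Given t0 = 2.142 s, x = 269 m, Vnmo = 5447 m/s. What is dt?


x/Vnmo = 269/5447 = 0.049385
(x/Vnmo)^2 = 0.002439
t0^2 = 4.588164
sqrt(4.588164 + 0.002439) = 2.142569
dt = 2.142569 - 2.142 = 0.000569

5.690000e-04


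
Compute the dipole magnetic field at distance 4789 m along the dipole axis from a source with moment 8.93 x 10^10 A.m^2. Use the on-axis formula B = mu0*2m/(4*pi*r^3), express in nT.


m = 8.93 x 10^10 = 89300000000 A.m^2
2m = 178600000000 A.m^2
r^3 = 4789^3 = 109833421069
B = (4pi*10^-7) * 178600000000 / (4*pi * 109833421069) * 1e9
= 224435.379172 / 1380207474996.02 * 1e9
= 162.6099 nT

162.6099


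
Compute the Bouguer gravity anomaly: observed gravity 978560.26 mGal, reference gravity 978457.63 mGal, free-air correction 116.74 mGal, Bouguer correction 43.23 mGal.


BA = g_obs - g_ref + FAC - BC
= 978560.26 - 978457.63 + 116.74 - 43.23
= 176.14 mGal

176.14


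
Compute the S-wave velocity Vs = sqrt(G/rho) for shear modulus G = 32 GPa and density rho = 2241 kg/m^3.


Convert G to Pa: G = 32e9 Pa
Compute G/rho = 32e9 / 2241 = 14279339.5805
Vs = sqrt(14279339.5805) = 3778.8 m/s

3778.8


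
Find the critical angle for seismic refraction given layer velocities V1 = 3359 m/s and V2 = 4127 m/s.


V1/V2 = 3359/4127 = 0.813908
theta_c = arcsin(0.813908) = 54.4796 degrees

54.4796


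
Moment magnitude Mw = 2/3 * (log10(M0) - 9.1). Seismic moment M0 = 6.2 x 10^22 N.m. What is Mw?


log10(M0) = log10(6.2 x 10^22) = 22.7924
Mw = 2/3 * (22.7924 - 9.1)
= 2/3 * 13.6924
= 9.13

9.13


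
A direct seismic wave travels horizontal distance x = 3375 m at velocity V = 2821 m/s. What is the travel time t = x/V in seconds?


t = x / V
= 3375 / 2821
= 1.1964 s

1.1964


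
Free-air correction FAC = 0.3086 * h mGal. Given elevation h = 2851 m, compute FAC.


FAC = 0.3086 * h
= 0.3086 * 2851
= 879.8186 mGal

879.8186


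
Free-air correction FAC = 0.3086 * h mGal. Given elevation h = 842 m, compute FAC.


FAC = 0.3086 * h
= 0.3086 * 842
= 259.8412 mGal

259.8412


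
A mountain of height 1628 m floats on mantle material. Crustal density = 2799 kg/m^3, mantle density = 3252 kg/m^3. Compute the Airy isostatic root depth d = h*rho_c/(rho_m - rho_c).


rho_m - rho_c = 3252 - 2799 = 453
d = 1628 * 2799 / 453
= 4556772 / 453
= 10059.1 m

10059.1


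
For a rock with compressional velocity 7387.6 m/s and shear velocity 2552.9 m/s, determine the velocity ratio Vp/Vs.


Vp/Vs = 7387.6 / 2552.9
= 2.8938

2.8938


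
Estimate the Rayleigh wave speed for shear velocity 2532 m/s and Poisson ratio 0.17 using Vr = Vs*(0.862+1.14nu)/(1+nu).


Numerator factor = 0.862 + 1.14*0.17 = 1.0558
Denominator = 1 + 0.17 = 1.17
Vr = 2532 * 1.0558 / 1.17 = 2284.86 m/s

2284.86


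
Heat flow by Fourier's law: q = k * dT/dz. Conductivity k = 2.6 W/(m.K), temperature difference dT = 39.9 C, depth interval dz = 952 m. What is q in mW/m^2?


q = k * dT / dz * 1000
= 2.6 * 39.9 / 952 * 1000
= 0.108971 * 1000
= 108.9706 mW/m^2

108.9706


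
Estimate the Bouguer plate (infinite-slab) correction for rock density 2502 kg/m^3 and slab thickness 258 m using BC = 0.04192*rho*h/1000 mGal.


BC = 0.04192 * rho * h / 1000
= 0.04192 * 2502 * 258 / 1000
= 27.06 mGal

27.06


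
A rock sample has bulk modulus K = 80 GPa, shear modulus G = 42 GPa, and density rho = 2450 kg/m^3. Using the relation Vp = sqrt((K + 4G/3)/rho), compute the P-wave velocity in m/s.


First compute the effective modulus:
K + 4G/3 = 80e9 + 4*42e9/3 = 136000000000.0 Pa
Then divide by density:
136000000000.0 / 2450 = 55510204.0816 Pa/(kg/m^3)
Take the square root:
Vp = sqrt(55510204.0816) = 7450.52 m/s

7450.52


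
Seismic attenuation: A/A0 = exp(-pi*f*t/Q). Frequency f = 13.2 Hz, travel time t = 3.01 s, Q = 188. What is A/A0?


pi*f*t/Q = pi*13.2*3.01/188 = 0.663946
A/A0 = exp(-0.663946) = 0.514816

0.514816


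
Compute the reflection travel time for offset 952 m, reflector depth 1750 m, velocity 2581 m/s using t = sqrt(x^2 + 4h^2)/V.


x^2 + 4h^2 = 952^2 + 4*1750^2 = 906304 + 12250000 = 13156304
sqrt(13156304) = 3627.162
t = 3627.162 / 2581 = 1.4053 s

1.4053


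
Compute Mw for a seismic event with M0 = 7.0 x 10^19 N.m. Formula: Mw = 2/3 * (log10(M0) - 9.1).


log10(M0) = log10(7.0 x 10^19) = 19.8451
Mw = 2/3 * (19.8451 - 9.1)
= 2/3 * 10.7451
= 7.16

7.16


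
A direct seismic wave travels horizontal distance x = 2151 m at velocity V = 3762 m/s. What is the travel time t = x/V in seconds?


t = x / V
= 2151 / 3762
= 0.5718 s

0.5718


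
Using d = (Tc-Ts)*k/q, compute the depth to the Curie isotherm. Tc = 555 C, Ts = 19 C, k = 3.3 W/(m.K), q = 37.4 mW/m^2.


T_Curie - T_surf = 555 - 19 = 536 C
Convert q to W/m^2: 37.4 mW/m^2 = 0.0374 W/m^2
d = 536 * 3.3 / 0.0374 = 47294.12 m

47294.12


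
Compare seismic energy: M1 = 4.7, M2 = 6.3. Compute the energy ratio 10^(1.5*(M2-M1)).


M2 - M1 = 6.3 - 4.7 = 1.6
1.5 * 1.6 = 2.4
ratio = 10^2.4 = 251.19

251.19


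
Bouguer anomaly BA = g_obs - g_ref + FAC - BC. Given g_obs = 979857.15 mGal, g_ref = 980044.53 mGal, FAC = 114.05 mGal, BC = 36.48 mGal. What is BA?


BA = g_obs - g_ref + FAC - BC
= 979857.15 - 980044.53 + 114.05 - 36.48
= -109.81 mGal

-109.81


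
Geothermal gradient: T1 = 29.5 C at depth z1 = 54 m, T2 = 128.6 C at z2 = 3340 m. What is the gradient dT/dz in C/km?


dT = 128.6 - 29.5 = 99.1 C
dz = 3340 - 54 = 3286 m
gradient = dT/dz * 1000 = 99.1/3286 * 1000 = 30.1582 C/km

30.1582


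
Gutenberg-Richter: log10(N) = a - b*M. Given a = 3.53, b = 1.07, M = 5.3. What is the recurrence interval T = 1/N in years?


log10(N) = 3.53 - 1.07*5.3 = -2.141
N = 10^-2.141 = 0.007228
T = 1/N = 1/0.007228 = 138.3566 years

138.3566


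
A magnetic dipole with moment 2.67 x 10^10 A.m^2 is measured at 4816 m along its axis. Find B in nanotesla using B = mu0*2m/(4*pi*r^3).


m = 2.67 x 10^10 = 26700000000 A.m^2
2m = 53400000000 A.m^2
r^3 = 4816^3 = 111701610496
B = (4pi*10^-7) * 53400000000 / (4*pi * 111701610496) * 1e9
= 67104.419081 / 1403683835713.53 * 1e9
= 47.8059 nT

47.8059


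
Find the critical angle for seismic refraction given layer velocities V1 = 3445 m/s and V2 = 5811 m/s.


V1/V2 = 3445/5811 = 0.592841
theta_c = arcsin(0.592841) = 36.3589 degrees

36.3589


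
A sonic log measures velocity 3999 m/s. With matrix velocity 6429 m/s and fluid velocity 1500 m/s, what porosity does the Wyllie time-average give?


1/V - 1/Vm = 1/3999 - 1/6429 = 9.452e-05
1/Vf - 1/Vm = 1/1500 - 1/6429 = 0.00051112
phi = 9.452e-05 / 0.00051112 = 0.1849

0.1849


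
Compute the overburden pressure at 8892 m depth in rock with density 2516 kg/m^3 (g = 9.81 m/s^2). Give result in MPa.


P = rho * g * z / 1e6
= 2516 * 9.81 * 8892 / 1e6
= 219471988.32 / 1e6
= 219.472 MPa

219.472


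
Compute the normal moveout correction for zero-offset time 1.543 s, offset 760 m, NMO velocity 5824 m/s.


x/Vnmo = 760/5824 = 0.130495
(x/Vnmo)^2 = 0.017029
t0^2 = 2.380849
sqrt(2.380849 + 0.017029) = 1.548508
dt = 1.548508 - 1.543 = 0.005508

0.005508


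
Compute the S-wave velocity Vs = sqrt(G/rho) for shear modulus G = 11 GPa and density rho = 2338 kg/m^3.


Convert G to Pa: G = 11e9 Pa
Compute G/rho = 11e9 / 2338 = 4704875.9624
Vs = sqrt(4704875.9624) = 2169.07 m/s

2169.07


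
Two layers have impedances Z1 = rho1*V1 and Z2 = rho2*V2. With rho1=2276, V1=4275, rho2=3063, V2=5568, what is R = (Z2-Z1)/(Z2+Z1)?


Z1 = 2276 * 4275 = 9729900
Z2 = 3063 * 5568 = 17054784
R = (17054784 - 9729900) / (17054784 + 9729900) = 7324884 / 26784684 = 0.2735

0.2735


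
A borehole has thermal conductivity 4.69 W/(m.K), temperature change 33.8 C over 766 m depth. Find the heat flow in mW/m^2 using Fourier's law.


q = k * dT / dz * 1000
= 4.69 * 33.8 / 766 * 1000
= 0.206948 * 1000
= 206.9478 mW/m^2

206.9478


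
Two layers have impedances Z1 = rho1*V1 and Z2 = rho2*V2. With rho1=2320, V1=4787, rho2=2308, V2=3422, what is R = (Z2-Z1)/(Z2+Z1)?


Z1 = 2320 * 4787 = 11105840
Z2 = 2308 * 3422 = 7897976
R = (7897976 - 11105840) / (7897976 + 11105840) = -3207864 / 19003816 = -0.1688

-0.1688


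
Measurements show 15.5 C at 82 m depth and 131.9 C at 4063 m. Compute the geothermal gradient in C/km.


dT = 131.9 - 15.5 = 116.4 C
dz = 4063 - 82 = 3981 m
gradient = dT/dz * 1000 = 116.4/3981 * 1000 = 29.2389 C/km

29.2389


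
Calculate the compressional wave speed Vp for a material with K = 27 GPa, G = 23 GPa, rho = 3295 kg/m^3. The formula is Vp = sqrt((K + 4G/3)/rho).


First compute the effective modulus:
K + 4G/3 = 27e9 + 4*23e9/3 = 57666666666.67 Pa
Then divide by density:
57666666666.67 / 3295 = 17501264.5422 Pa/(kg/m^3)
Take the square root:
Vp = sqrt(17501264.5422) = 4183.45 m/s

4183.45


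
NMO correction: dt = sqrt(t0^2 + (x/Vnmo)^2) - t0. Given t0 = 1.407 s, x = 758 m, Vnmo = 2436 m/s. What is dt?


x/Vnmo = 758/2436 = 0.311166
(x/Vnmo)^2 = 0.096824
t0^2 = 1.979649
sqrt(1.979649 + 0.096824) = 1.440997
dt = 1.440997 - 1.407 = 0.033997

0.033997


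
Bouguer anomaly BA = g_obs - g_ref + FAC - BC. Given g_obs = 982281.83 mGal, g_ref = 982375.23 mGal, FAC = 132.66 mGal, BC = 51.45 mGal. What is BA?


BA = g_obs - g_ref + FAC - BC
= 982281.83 - 982375.23 + 132.66 - 51.45
= -12.19 mGal

-12.19


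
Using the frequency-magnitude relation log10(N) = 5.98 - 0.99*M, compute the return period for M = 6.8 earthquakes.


log10(N) = 5.98 - 0.99*6.8 = -0.752
N = 10^-0.752 = 0.177011
T = 1/N = 1/0.177011 = 5.6494 years

5.6494


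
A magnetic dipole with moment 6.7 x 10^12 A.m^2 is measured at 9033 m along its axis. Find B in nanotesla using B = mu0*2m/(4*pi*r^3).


m = 6.7 x 10^12 = 6700000000000 A.m^2
2m = 13400000000000 A.m^2
r^3 = 9033^3 = 737048438937
B = (4pi*10^-7) * 13400000000000 / (4*pi * 737048438937) * 1e9
= 16838936.623241 / 9262023844417.22 * 1e9
= 1818.0623 nT

1818.0623


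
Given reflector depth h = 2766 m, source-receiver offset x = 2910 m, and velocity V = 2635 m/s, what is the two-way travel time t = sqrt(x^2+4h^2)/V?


x^2 + 4h^2 = 2910^2 + 4*2766^2 = 8468100 + 30603024 = 39071124
sqrt(39071124) = 6250.6899
t = 6250.6899 / 2635 = 2.3722 s

2.3722


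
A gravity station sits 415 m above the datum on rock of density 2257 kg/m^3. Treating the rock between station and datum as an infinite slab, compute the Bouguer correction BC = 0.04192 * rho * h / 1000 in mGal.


BC = 0.04192 * rho * h / 1000
= 0.04192 * 2257 * 415 / 1000
= 39.2646 mGal

39.2646


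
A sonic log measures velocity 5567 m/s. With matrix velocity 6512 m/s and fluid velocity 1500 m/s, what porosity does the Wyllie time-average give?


1/V - 1/Vm = 1/5567 - 1/6512 = 2.607e-05
1/Vf - 1/Vm = 1/1500 - 1/6512 = 0.0005131
phi = 2.607e-05 / 0.0005131 = 0.0508

0.0508


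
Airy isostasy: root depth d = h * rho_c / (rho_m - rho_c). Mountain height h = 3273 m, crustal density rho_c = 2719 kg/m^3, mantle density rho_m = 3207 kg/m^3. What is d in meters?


rho_m - rho_c = 3207 - 2719 = 488
d = 3273 * 2719 / 488
= 8899287 / 488
= 18236.24 m

18236.24


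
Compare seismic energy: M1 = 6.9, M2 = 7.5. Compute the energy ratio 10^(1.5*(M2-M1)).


M2 - M1 = 7.5 - 6.9 = 0.6
1.5 * 0.6 = 0.9
ratio = 10^0.9 = 7.94

7.94


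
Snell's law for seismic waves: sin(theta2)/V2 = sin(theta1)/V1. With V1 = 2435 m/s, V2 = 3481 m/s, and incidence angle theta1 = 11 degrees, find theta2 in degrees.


sin(theta1) = sin(11 deg) = 0.190809
sin(theta2) = V2/V1 * sin(theta1) = 3481/2435 * 0.190809 = 0.272775
theta2 = arcsin(0.272775) = 15.8294 degrees

15.8294


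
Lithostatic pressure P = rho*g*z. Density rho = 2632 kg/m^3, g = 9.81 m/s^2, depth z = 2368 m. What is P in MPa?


P = rho * g * z / 1e6
= 2632 * 9.81 * 2368 / 1e6
= 61141570.56 / 1e6
= 61.1416 MPa

61.1416


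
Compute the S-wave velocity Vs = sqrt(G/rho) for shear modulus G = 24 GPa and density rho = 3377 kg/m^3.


Convert G to Pa: G = 24e9 Pa
Compute G/rho = 24e9 / 3377 = 7106899.615
Vs = sqrt(7106899.615) = 2665.88 m/s

2665.88


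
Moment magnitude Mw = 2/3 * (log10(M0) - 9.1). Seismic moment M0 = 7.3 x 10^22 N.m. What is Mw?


log10(M0) = log10(7.3 x 10^22) = 22.8633
Mw = 2/3 * (22.8633 - 9.1)
= 2/3 * 13.7633
= 9.18

9.18


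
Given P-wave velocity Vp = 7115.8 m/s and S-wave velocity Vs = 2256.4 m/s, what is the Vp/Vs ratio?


Vp/Vs = 7115.8 / 2256.4
= 3.1536

3.1536


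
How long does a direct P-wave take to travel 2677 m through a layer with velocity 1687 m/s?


t = x / V
= 2677 / 1687
= 1.5868 s

1.5868


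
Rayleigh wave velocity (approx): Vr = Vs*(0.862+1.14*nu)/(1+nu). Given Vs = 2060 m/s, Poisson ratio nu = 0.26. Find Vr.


Numerator factor = 0.862 + 1.14*0.26 = 1.1584
Denominator = 1 + 0.26 = 1.26
Vr = 2060 * 1.1584 / 1.26 = 1893.89 m/s

1893.89


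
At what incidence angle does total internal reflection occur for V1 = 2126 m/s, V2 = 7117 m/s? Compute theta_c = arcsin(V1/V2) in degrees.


V1/V2 = 2126/7117 = 0.298721
theta_c = arcsin(0.298721) = 17.3808 degrees

17.3808


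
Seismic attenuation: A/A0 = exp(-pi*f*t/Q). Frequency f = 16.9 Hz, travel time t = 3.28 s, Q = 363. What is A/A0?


pi*f*t/Q = pi*16.9*3.28/363 = 0.479738
A/A0 = exp(-0.479738) = 0.618946

0.618946


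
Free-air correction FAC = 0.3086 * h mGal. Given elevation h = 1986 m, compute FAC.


FAC = 0.3086 * h
= 0.3086 * 1986
= 612.8796 mGal

612.8796


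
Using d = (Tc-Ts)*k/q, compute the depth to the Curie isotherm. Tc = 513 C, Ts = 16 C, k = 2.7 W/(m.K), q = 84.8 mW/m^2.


T_Curie - T_surf = 513 - 16 = 497 C
Convert q to W/m^2: 84.8 mW/m^2 = 0.0848 W/m^2
d = 497 * 2.7 / 0.0848 = 15824.29 m

15824.29


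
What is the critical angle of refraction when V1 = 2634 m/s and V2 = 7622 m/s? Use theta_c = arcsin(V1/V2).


V1/V2 = 2634/7622 = 0.345579
theta_c = arcsin(0.345579) = 20.2171 degrees

20.2171


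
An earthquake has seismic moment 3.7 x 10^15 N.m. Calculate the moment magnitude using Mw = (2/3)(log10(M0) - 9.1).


log10(M0) = log10(3.7 x 10^15) = 15.5682
Mw = 2/3 * (15.5682 - 9.1)
= 2/3 * 6.4682
= 4.31

4.31


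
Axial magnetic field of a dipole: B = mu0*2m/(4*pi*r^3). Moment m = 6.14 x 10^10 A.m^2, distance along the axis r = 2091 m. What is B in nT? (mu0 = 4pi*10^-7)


m = 6.14 x 10^10 = 61400000000 A.m^2
2m = 122800000000 A.m^2
r^3 = 2091^3 = 9142439571
B = (4pi*10^-7) * 122800000000 / (4*pi * 9142439571) * 1e9
= 154315.031144 / 114887283968.57 * 1e9
= 1343.1863 nT

1343.1863


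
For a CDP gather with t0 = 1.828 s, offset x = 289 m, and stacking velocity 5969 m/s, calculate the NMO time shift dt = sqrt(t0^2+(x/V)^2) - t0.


x/Vnmo = 289/5969 = 0.048417
(x/Vnmo)^2 = 0.002344
t0^2 = 3.341584
sqrt(3.341584 + 0.002344) = 1.828641
dt = 1.828641 - 1.828 = 0.000641

6.410000e-04


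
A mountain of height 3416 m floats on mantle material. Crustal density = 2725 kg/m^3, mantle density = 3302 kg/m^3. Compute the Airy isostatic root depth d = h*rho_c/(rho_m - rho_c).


rho_m - rho_c = 3302 - 2725 = 577
d = 3416 * 2725 / 577
= 9308600 / 577
= 16132.76 m

16132.76


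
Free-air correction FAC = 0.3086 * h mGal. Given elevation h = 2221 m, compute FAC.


FAC = 0.3086 * h
= 0.3086 * 2221
= 685.4006 mGal

685.4006


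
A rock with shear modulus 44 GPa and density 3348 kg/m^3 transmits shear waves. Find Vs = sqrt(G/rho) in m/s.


Convert G to Pa: G = 44e9 Pa
Compute G/rho = 44e9 / 3348 = 13142174.4325
Vs = sqrt(13142174.4325) = 3625.21 m/s

3625.21


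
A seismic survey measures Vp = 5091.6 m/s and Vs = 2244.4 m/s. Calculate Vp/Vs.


Vp/Vs = 5091.6 / 2244.4
= 2.2686

2.2686


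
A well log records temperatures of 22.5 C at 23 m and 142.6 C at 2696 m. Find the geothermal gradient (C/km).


dT = 142.6 - 22.5 = 120.1 C
dz = 2696 - 23 = 2673 m
gradient = dT/dz * 1000 = 120.1/2673 * 1000 = 44.9308 C/km

44.9308


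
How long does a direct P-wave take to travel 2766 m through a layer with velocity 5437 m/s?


t = x / V
= 2766 / 5437
= 0.5087 s

0.5087


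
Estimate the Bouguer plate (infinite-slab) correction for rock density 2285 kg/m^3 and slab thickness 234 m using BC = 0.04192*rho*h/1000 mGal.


BC = 0.04192 * rho * h / 1000
= 0.04192 * 2285 * 234 / 1000
= 22.4142 mGal

22.4142


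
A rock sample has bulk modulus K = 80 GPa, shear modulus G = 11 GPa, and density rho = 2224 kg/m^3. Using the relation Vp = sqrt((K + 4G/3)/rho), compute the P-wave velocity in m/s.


First compute the effective modulus:
K + 4G/3 = 80e9 + 4*11e9/3 = 94666666666.67 Pa
Then divide by density:
94666666666.67 / 2224 = 42565947.2422 Pa/(kg/m^3)
Take the square root:
Vp = sqrt(42565947.2422) = 6524.26 m/s

6524.26


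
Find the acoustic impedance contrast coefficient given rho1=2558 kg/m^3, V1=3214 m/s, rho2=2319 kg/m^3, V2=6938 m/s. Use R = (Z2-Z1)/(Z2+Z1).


Z1 = 2558 * 3214 = 8221412
Z2 = 2319 * 6938 = 16089222
R = (16089222 - 8221412) / (16089222 + 8221412) = 7867810 / 24310634 = 0.3236

0.3236


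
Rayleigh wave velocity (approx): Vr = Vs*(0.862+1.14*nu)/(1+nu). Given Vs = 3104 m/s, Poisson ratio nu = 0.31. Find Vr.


Numerator factor = 0.862 + 1.14*0.31 = 1.2154
Denominator = 1 + 0.31 = 1.31
Vr = 3104 * 1.2154 / 1.31 = 2879.85 m/s

2879.85


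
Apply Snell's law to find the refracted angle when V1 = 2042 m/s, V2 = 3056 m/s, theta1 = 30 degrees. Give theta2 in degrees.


sin(theta1) = sin(30 deg) = 0.5
sin(theta2) = V2/V1 * sin(theta1) = 3056/2042 * 0.5 = 0.748286
theta2 = arcsin(0.748286) = 48.4421 degrees

48.4421


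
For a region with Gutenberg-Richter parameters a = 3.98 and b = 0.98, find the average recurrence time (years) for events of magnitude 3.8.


log10(N) = 3.98 - 0.98*3.8 = 0.256
N = 10^0.256 = 1.803018
T = 1/N = 1/1.803018 = 0.5546 years

0.5546


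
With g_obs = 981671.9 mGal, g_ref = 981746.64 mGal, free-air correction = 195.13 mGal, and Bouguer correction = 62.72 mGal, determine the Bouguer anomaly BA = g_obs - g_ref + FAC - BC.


BA = g_obs - g_ref + FAC - BC
= 981671.9 - 981746.64 + 195.13 - 62.72
= 57.67 mGal

57.67


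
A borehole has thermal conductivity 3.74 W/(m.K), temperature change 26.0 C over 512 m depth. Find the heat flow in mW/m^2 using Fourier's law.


q = k * dT / dz * 1000
= 3.74 * 26.0 / 512 * 1000
= 0.189922 * 1000
= 189.9219 mW/m^2

189.9219


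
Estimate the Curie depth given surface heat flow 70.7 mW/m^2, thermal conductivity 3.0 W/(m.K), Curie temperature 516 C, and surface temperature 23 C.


T_Curie - T_surf = 516 - 23 = 493 C
Convert q to W/m^2: 70.7 mW/m^2 = 0.0707 W/m^2
d = 493 * 3.0 / 0.0707 = 20919.38 m

20919.38


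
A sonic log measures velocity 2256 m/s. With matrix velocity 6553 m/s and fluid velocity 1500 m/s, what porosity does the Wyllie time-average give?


1/V - 1/Vm = 1/2256 - 1/6553 = 0.00029066
1/Vf - 1/Vm = 1/1500 - 1/6553 = 0.00051406
phi = 0.00029066 / 0.00051406 = 0.5654

0.5654


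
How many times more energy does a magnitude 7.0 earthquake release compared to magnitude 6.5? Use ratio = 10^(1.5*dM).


M2 - M1 = 7.0 - 6.5 = 0.5
1.5 * 0.5 = 0.75
ratio = 10^0.75 = 5.62

5.62


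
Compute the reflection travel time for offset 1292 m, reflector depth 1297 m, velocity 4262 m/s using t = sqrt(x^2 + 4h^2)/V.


x^2 + 4h^2 = 1292^2 + 4*1297^2 = 1669264 + 6728836 = 8398100
sqrt(8398100) = 2897.9475
t = 2897.9475 / 4262 = 0.68 s

0.68


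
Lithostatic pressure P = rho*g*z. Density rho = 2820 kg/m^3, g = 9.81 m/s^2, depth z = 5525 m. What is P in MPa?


P = rho * g * z / 1e6
= 2820 * 9.81 * 5525 / 1e6
= 152844705.0 / 1e6
= 152.8447 MPa

152.8447


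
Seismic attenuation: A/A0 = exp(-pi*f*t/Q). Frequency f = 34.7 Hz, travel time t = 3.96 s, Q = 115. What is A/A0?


pi*f*t/Q = pi*34.7*3.96/115 = 3.753848
A/A0 = exp(-3.753848) = 0.023427

0.023427


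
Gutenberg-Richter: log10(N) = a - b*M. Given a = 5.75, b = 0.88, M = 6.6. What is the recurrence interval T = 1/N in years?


log10(N) = 5.75 - 0.88*6.6 = -0.058
N = 10^-0.058 = 0.874984
T = 1/N = 1/0.874984 = 1.1429 years

1.1429


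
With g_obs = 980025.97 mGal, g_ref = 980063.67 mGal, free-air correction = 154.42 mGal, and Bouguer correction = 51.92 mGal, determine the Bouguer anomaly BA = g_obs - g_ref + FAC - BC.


BA = g_obs - g_ref + FAC - BC
= 980025.97 - 980063.67 + 154.42 - 51.92
= 64.8 mGal

64.8


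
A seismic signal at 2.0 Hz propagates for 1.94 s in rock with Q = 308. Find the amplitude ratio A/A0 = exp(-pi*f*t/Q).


pi*f*t/Q = pi*2.0*1.94/308 = 0.039576
A/A0 = exp(-0.039576) = 0.961197

0.961197


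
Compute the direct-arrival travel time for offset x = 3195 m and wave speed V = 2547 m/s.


t = x / V
= 3195 / 2547
= 1.2544 s

1.2544


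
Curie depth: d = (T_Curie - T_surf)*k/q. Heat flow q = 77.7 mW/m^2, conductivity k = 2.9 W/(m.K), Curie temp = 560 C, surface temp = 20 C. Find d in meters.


T_Curie - T_surf = 560 - 20 = 540 C
Convert q to W/m^2: 77.7 mW/m^2 = 0.0777 W/m^2
d = 540 * 2.9 / 0.0777 = 20154.44 m

20154.44


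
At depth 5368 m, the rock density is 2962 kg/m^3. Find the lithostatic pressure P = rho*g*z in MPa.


P = rho * g * z / 1e6
= 2962 * 9.81 * 5368 / 1e6
= 155979156.96 / 1e6
= 155.9792 MPa

155.9792


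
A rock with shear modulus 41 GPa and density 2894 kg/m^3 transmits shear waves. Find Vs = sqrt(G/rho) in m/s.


Convert G to Pa: G = 41e9 Pa
Compute G/rho = 41e9 / 2894 = 14167242.5708
Vs = sqrt(14167242.5708) = 3763.94 m/s

3763.94


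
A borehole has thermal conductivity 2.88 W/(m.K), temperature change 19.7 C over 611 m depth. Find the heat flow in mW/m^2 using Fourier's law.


q = k * dT / dz * 1000
= 2.88 * 19.7 / 611 * 1000
= 0.092858 * 1000
= 92.8576 mW/m^2

92.8576


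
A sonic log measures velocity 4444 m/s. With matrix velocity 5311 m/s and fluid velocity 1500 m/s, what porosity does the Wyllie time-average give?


1/V - 1/Vm = 1/4444 - 1/5311 = 3.673e-05
1/Vf - 1/Vm = 1/1500 - 1/5311 = 0.00047838
phi = 3.673e-05 / 0.00047838 = 0.0768

0.0768


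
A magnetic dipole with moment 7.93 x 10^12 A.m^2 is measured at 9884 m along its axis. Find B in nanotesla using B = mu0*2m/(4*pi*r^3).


m = 7.93 x 10^12 = 7930000000000 A.m^2
2m = 15860000000000 A.m^2
r^3 = 9884^3 = 965602119104
B = (4pi*10^-7) * 15860000000000 / (4*pi * 965602119104) * 1e9
= 19930263.794374 / 12134114094671.45 * 1e9
= 1642.4985 nT

1642.4985


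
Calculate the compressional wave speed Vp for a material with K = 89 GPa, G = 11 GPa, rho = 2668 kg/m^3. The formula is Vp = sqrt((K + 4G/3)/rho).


First compute the effective modulus:
K + 4G/3 = 89e9 + 4*11e9/3 = 103666666666.67 Pa
Then divide by density:
103666666666.67 / 2668 = 38855572.2139 Pa/(kg/m^3)
Take the square root:
Vp = sqrt(38855572.2139) = 6233.42 m/s

6233.42


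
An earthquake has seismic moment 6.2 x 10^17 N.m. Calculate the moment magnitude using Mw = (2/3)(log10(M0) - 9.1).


log10(M0) = log10(6.2 x 10^17) = 17.7924
Mw = 2/3 * (17.7924 - 9.1)
= 2/3 * 8.6924
= 5.79

5.79


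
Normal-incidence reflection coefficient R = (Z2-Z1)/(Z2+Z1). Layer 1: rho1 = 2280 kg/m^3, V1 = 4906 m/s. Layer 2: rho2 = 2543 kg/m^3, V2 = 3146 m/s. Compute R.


Z1 = 2280 * 4906 = 11185680
Z2 = 2543 * 3146 = 8000278
R = (8000278 - 11185680) / (8000278 + 11185680) = -3185402 / 19185958 = -0.166

-0.166


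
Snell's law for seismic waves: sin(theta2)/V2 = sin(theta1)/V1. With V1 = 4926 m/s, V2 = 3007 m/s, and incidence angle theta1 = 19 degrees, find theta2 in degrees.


sin(theta1) = sin(19 deg) = 0.325568
sin(theta2) = V2/V1 * sin(theta1) = 3007/4926 * 0.325568 = 0.198738
theta2 = arcsin(0.198738) = 11.4632 degrees

11.4632


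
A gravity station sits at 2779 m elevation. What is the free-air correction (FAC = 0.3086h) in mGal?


FAC = 0.3086 * h
= 0.3086 * 2779
= 857.5994 mGal

857.5994


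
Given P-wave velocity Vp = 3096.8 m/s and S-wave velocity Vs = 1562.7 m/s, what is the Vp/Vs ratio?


Vp/Vs = 3096.8 / 1562.7
= 1.9817

1.9817


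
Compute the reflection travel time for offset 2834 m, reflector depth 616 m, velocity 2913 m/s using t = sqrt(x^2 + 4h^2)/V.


x^2 + 4h^2 = 2834^2 + 4*616^2 = 8031556 + 1517824 = 9549380
sqrt(9549380) = 3090.2071
t = 3090.2071 / 2913 = 1.0608 s

1.0608


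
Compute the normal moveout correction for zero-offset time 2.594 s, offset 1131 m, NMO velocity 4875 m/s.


x/Vnmo = 1131/4875 = 0.232
(x/Vnmo)^2 = 0.053824
t0^2 = 6.728836
sqrt(6.728836 + 0.053824) = 2.604354
dt = 2.604354 - 2.594 = 0.010354

0.010354


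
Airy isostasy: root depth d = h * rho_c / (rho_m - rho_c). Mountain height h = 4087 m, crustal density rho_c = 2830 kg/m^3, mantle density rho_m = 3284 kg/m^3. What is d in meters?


rho_m - rho_c = 3284 - 2830 = 454
d = 4087 * 2830 / 454
= 11566210 / 454
= 25476.23 m

25476.23


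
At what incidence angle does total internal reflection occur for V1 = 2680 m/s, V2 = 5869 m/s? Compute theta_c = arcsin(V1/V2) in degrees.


V1/V2 = 2680/5869 = 0.456637
theta_c = arcsin(0.456637) = 27.1703 degrees

27.1703


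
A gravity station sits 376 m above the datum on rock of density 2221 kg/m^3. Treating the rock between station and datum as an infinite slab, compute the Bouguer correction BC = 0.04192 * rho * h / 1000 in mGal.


BC = 0.04192 * rho * h / 1000
= 0.04192 * 2221 * 376 / 1000
= 35.0072 mGal

35.0072
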